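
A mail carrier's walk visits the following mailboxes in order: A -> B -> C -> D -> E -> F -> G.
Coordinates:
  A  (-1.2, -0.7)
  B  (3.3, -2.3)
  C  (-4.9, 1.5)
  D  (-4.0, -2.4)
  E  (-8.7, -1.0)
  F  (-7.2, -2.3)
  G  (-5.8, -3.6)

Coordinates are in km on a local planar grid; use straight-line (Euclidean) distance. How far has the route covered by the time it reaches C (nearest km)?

14 km

Leg distances:
A→B: 4.8 km  (cumulative 4.8 km)
B→C: 9.0 km  (cumulative 13.8 km)
Cumulative distance at C ≈ 14 km.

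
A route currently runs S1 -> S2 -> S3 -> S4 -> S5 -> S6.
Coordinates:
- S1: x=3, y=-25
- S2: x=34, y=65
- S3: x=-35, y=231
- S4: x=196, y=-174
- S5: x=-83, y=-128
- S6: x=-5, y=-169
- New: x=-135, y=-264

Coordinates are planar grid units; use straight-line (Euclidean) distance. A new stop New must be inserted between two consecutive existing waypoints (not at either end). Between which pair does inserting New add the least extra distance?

between S4 and S5

Added distance for inserting New between each consecutive pair:
S1–S2: 550.7
S2–S3: 695.1
S3–S4: 381.8
S4–S5: 205.9
S5–S6: 218.5
Smallest added distance is 205.9, inserting between S4 and S5.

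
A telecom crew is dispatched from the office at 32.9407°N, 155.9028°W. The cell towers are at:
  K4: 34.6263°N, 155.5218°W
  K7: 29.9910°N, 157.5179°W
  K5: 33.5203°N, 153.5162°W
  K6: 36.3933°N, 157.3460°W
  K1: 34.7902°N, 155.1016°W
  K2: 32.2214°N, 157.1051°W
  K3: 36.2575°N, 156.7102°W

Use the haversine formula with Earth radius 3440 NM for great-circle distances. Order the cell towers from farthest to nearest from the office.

Computing each great-circle distance from 32.9407°N, 155.9028°W:
K6 36.3933°N, 157.3460°W: 219.2 NM
K3 36.2575°N, 156.7102°W: 203.1 NM
K7 29.9910°N, 157.5179°W: 195.5 NM
K5 33.5203°N, 153.5162°W: 124.8 NM
K1 34.7902°N, 155.1016°W: 118.0 NM
K4 34.6263°N, 155.5218°W: 103.0 NM
K2 32.2214°N, 157.1051°W: 74.6 NM

K6, K3, K7, K5, K1, K4, K2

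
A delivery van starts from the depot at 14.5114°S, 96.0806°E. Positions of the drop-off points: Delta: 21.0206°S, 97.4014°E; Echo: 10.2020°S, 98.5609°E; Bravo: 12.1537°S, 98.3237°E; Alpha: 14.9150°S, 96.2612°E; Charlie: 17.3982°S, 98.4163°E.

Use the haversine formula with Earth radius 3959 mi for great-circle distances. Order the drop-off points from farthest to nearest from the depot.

Delta, Echo, Charlie, Bravo, Alpha

Computing each great-circle distance from 14.5114°S, 96.0806°E:
Delta 21.0206°S, 97.4014°E: 458.1 mi
Echo 10.2020°S, 98.5609°E: 341.6 mi
Charlie 17.3982°S, 98.4163°E: 252.7 mi
Bravo 12.1537°S, 98.3237°E: 222.0 mi
Alpha 14.9150°S, 96.2612°E: 30.4 mi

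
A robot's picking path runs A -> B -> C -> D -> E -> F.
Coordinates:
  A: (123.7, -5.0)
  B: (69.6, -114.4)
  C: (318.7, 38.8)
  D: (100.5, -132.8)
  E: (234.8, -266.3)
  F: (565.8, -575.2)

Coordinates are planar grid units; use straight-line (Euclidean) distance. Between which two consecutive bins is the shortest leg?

Leg distances:
A→B: 122.0
B→C: 292.4
C→D: 277.6
D→E: 189.4
E→F: 452.7
The shortest leg is A–B at 122.0.

A–B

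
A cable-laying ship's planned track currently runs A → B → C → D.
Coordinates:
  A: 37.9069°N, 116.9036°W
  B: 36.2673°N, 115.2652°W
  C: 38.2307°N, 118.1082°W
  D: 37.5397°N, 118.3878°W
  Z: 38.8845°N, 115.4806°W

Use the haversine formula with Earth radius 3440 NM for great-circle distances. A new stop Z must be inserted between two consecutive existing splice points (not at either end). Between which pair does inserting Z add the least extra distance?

between B and C

Added distance for inserting Z between each consecutive pair:
A–B: 120.6 NM
B–C: 107.1 NM
C–D: 245.0 NM
Smallest added distance is 107.1 NM, inserting between B and C.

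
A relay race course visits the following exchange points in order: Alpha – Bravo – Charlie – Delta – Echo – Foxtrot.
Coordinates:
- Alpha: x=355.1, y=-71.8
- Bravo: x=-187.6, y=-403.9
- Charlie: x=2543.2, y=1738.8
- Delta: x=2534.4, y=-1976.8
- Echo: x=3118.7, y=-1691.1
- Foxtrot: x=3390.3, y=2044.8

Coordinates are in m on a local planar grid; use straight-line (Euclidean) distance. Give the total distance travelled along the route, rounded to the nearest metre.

12219 m

Leg distances:
Alpha→Bravo: 636.2 m  (cumulative 636.2 m)
Bravo→Charlie: 3471.1 m  (cumulative 4107.3 m)
Charlie→Delta: 3715.6 m  (cumulative 7822.9 m)
Delta→Echo: 650.4 m  (cumulative 8473.4 m)
Echo→Foxtrot: 3745.8 m  (cumulative 12219.1 m)
Total route length ≈ 12219 m.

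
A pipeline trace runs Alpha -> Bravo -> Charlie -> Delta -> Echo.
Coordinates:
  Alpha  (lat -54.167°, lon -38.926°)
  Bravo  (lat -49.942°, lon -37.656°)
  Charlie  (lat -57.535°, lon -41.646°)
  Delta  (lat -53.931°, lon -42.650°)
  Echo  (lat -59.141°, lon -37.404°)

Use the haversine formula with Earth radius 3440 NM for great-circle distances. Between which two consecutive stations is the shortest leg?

Leg distances:
Alpha→Bravo: 258.0 NM
Bravo→Charlie: 477.2 NM
Charlie→Delta: 219.0 NM
Delta→Echo: 357.5 NM
The shortest leg is Charlie–Delta at 219.0 NM.

Charlie–Delta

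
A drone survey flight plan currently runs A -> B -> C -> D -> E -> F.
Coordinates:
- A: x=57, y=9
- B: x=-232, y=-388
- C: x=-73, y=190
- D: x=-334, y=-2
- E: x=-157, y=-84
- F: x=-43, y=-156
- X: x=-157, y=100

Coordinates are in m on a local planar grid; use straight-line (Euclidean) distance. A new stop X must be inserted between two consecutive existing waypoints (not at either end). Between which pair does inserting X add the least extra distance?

Added distance for inserting X between each consecutive pair:
A–B: 235.2 m
B–C: 17.4 m
C–D: 3.4 m
D–E: 193.2 m
E–F: 329.4 m
Smallest added distance is 3.4 m, inserting between C and D.

between C and D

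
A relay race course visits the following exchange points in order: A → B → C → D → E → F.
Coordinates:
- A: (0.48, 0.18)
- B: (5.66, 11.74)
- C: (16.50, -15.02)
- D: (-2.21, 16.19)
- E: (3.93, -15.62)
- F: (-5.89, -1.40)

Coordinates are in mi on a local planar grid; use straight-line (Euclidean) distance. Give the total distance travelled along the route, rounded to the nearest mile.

Leg distances:
A→B: 12.7 mi  (cumulative 12.7 mi)
B→C: 28.9 mi  (cumulative 41.5 mi)
C→D: 36.4 mi  (cumulative 77.9 mi)
D→E: 32.4 mi  (cumulative 110.3 mi)
E→F: 17.3 mi  (cumulative 127.6 mi)
Total route length ≈ 128 mi.

128 mi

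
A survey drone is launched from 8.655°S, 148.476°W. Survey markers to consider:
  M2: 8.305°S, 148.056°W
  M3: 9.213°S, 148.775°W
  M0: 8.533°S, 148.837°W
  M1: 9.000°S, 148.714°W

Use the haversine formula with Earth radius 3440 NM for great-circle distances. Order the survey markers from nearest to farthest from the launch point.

M0, M1, M2, M3

Distances from the launch point:
M0 8.533°S, 148.837°W: 22.6 NM
M1 9.000°S, 148.714°W: 25.1 NM
M2 8.305°S, 148.056°W: 32.6 NM
M3 9.213°S, 148.775°W: 37.9 NM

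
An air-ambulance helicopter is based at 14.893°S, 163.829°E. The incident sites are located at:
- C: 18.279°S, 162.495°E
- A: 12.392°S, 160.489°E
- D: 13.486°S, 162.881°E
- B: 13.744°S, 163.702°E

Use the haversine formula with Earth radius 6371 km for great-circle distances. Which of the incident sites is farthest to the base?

A

Distances from the base (14.893°S, 163.829°E):
A: 455.6 km
C: 402.4 km
D: 186.9 km
B: 128.5 km
The farthest is A at 455.6 km.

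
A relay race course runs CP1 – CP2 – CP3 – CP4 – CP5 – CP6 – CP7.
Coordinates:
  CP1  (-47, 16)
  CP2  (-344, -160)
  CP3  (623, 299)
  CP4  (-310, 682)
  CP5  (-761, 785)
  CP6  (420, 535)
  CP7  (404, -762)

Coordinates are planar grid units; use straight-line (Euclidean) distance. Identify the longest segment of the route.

Leg distances:
CP1→CP2: 345.2
CP2→CP3: 1070.4
CP3→CP4: 1008.6
CP4→CP5: 462.6
CP5→CP6: 1207.2
CP6→CP7: 1297.1
The longest leg is CP6–CP7 at 1297.1.

CP6–CP7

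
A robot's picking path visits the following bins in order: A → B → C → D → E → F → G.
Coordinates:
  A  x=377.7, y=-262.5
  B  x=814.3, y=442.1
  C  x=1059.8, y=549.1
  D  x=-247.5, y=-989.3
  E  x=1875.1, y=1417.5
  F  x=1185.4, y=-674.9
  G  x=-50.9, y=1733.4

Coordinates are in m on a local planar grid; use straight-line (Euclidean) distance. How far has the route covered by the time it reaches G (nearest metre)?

11235 m

Leg distances:
A→B: 828.9 m  (cumulative 828.9 m)
B→C: 267.8 m  (cumulative 1096.7 m)
C→D: 2018.8 m  (cumulative 3115.5 m)
D→E: 3209.1 m  (cumulative 6324.6 m)
E→F: 2203.1 m  (cumulative 8527.8 m)
F→G: 2707.1 m  (cumulative 11234.8 m)
Cumulative distance at G ≈ 11235 m.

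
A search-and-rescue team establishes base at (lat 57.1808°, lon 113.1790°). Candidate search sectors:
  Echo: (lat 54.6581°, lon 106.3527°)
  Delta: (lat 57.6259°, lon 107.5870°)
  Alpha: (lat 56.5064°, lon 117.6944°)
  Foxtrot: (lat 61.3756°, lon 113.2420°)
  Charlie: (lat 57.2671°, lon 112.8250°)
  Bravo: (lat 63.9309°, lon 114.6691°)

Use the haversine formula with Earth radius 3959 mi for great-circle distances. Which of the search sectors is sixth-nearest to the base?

Distances from the base ((lat 57.1808°, lon 113.1790°)):
Charlie: 14.5 mi
Alpha: 176.9 mi
Delta: 210.4 mi
Foxtrot: 289.9 mi
Echo: 316.4 mi
Bravo: 469.1 mi
The sixth-nearest is Bravo at 469.1 mi.

Bravo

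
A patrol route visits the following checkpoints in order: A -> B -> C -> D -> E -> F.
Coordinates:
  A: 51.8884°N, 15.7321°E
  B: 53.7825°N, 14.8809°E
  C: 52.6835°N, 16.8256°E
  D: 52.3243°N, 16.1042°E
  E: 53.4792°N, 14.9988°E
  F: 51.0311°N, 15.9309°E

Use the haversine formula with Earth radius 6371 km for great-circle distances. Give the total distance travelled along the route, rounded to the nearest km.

Leg distances:
A→B: 218.2 km  (cumulative 218.2 km)
B→C: 178.0 km  (cumulative 396.2 km)
C→D: 63.1 km  (cumulative 459.3 km)
D→E: 148.3 km  (cumulative 607.6 km)
E→F: 279.5 km  (cumulative 887.1 km)
Total route length ≈ 887 km.

887 km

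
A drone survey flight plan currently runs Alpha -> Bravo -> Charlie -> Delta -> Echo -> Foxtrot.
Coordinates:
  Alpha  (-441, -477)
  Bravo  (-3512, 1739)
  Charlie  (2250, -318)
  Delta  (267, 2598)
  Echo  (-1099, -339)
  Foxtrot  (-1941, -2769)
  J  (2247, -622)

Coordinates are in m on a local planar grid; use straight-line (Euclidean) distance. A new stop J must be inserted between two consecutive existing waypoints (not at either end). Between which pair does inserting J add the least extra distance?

between Bravo and Charlie

Added distance for inserting J between each consecutive pair:
Alpha–Bravo: 5129.0 m
Bravo–Charlie: 410.0 m
Charlie–Delta: 557.7 m
Delta–Echo: 3898.9 m
Echo–Foxtrot: 5492.5 m
Smallest added distance is 410.0 m, inserting between Bravo and Charlie.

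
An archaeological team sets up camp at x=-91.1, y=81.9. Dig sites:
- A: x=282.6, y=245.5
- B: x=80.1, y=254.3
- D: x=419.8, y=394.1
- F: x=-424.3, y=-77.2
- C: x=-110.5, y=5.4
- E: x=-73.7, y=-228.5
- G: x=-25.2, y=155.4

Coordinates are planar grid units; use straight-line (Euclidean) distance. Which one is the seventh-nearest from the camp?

D

Distance to each, sorted:
C: 78.9
G: 98.7
B: 243.0
E: 310.9
F: 369.2
A: 407.9
D: 598.7
The seventh-nearest is D at 598.7.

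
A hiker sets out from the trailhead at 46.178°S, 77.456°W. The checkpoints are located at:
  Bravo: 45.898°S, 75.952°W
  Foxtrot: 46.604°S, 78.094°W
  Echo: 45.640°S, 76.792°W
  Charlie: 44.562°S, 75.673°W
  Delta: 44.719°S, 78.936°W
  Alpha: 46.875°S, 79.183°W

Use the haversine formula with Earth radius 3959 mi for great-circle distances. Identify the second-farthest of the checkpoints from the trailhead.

Delta

Distances from the trailhead (46.178°S, 77.456°W):
Charlie: 141.3 mi
Delta: 123.7 mi
Alpha: 95.2 mi
Bravo: 74.7 mi
Echo: 49.0 mi
Foxtrot: 42.3 mi
The second-farthest is Delta at 123.7 mi.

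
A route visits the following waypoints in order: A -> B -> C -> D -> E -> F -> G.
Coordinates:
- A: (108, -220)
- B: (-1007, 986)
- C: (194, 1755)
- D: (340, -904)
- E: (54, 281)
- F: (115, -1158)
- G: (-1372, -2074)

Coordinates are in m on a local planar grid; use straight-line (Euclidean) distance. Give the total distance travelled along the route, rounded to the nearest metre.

10137 m

Leg distances:
A→B: 1642.5 m  (cumulative 1642.5 m)
B→C: 1426.1 m  (cumulative 3068.6 m)
C→D: 2663.0 m  (cumulative 5731.6 m)
D→E: 1219.0 m  (cumulative 6950.6 m)
E→F: 1440.3 m  (cumulative 8390.9 m)
F→G: 1746.5 m  (cumulative 10137.4 m)
Total route length ≈ 10137 m.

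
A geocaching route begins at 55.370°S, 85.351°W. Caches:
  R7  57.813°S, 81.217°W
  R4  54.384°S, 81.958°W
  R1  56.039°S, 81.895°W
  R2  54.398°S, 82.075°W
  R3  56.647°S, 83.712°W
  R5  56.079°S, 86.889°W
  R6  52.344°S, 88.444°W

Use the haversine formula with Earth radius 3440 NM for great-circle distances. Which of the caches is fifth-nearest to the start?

R4

Distance to each, sorted:
R5: 67.2 NM
R3: 94.4 NM
R1: 123.6 NM
R2: 127.3 NM
R4: 131.3 NM
R7: 200.4 NM
R6: 212.1 NM
The fifth-nearest is R4 at 131.3 NM.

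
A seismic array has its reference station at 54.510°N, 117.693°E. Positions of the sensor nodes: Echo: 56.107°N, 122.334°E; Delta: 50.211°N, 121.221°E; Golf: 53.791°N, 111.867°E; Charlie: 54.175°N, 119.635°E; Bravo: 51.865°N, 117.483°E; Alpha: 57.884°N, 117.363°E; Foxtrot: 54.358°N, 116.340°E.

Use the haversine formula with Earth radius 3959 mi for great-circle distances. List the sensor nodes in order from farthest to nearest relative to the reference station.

Delta, Golf, Alpha, Echo, Bravo, Charlie, Foxtrot

Distance from the reference station at 54.510°N, 117.693°E to each:
Delta 50.211°N, 121.221°E: 332.2 mi
Golf 53.791°N, 111.867°E: 240.9 mi
Alpha 57.884°N, 117.363°E: 233.5 mi
Echo 56.107°N, 122.334°E: 213.2 mi
Bravo 51.865°N, 117.483°E: 183.0 mi
Charlie 54.175°N, 119.635°E: 81.6 mi
Foxtrot 54.358°N, 116.340°E: 55.4 mi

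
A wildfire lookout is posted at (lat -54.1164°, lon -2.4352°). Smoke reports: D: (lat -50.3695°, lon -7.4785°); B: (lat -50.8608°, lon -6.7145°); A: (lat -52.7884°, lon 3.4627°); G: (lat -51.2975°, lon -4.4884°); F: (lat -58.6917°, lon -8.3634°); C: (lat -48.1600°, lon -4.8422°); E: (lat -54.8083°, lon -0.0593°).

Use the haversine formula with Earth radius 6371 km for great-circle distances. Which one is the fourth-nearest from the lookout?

B

Distances from the lookout ((lat -54.1164°, lon -2.4352°)):
E: 171.7 km
G: 342.6 km
A: 417.4 km
B: 463.5 km
D: 539.6 km
F: 625.5 km
C: 683.2 km
The fourth-nearest is B at 463.5 km.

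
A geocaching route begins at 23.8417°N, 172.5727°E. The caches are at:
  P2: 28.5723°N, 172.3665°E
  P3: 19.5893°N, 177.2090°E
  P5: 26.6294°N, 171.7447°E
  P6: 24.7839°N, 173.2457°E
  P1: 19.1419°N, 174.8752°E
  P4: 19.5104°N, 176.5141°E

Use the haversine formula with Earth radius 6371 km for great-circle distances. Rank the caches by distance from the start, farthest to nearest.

Distances from the start:
P3 19.5893°N, 177.2090°E: 672.9 km
P4 19.5104°N, 176.5141°E: 630.6 km
P1 19.1419°N, 174.8752°E: 574.3 km
P2 28.5723°N, 172.3665°E: 526.4 km
P5 26.6294°N, 171.7447°E: 321.0 km
P6 24.7839°N, 173.2457°E: 125.0 km

P3, P4, P1, P2, P5, P6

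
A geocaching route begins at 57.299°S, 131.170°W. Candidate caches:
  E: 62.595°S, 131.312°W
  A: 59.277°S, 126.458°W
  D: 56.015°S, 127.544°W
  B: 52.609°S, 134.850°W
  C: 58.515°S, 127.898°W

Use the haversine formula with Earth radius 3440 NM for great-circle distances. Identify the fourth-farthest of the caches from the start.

D

Distance to each, sorted:
E: 318.0 NM
B: 308.7 NM
A: 190.2 NM
D: 142.3 NM
C: 127.4 NM
The fourth-farthest is D at 142.3 NM.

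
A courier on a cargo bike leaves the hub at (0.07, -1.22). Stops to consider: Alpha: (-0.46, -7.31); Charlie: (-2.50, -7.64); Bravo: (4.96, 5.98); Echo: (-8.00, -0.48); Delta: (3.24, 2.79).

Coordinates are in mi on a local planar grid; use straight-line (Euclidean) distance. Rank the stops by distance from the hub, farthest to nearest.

Bravo, Echo, Charlie, Alpha, Delta

Distance from the hub at (0.07, -1.22) to each:
Bravo (4.96, 5.98): 8.7 mi
Echo (-8.00, -0.48): 8.1 mi
Charlie (-2.50, -7.64): 6.9 mi
Alpha (-0.46, -7.31): 6.1 mi
Delta (3.24, 2.79): 5.1 mi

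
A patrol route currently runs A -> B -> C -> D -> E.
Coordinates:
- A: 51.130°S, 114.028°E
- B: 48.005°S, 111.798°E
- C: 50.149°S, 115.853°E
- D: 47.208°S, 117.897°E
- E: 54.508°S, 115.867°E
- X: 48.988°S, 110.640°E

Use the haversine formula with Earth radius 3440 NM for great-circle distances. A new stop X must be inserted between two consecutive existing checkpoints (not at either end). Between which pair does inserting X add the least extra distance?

between A and B

Added distance for inserting X between each consecutive pair:
A–B: 51.4 NM
B–C: 84.5 NM
C–D: 330.1 NM
D–E: 248.8 NM
Smallest added distance is 51.4 NM, inserting between A and B.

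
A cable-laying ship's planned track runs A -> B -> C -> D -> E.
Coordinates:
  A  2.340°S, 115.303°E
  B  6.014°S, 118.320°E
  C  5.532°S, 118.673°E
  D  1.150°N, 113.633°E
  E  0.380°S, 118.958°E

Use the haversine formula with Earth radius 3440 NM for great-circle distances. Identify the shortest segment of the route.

Leg distances:
A→B: 285.1 NM
B→C: 35.8 NM
C→D: 502.3 NM
D→E: 332.6 NM
The shortest leg is B–C at 35.8 NM.

B–C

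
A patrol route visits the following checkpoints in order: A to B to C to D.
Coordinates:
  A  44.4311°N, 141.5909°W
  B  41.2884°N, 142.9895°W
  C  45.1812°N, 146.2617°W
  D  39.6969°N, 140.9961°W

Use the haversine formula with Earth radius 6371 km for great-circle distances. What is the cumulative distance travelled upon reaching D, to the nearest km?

Leg distances:
A→B: 367.6 km  (cumulative 367.6 km)
B→C: 507.5 km  (cumulative 875.0 km)
C→D: 747.0 km  (cumulative 1622.1 km)
Cumulative distance at D ≈ 1622 km.

1622 km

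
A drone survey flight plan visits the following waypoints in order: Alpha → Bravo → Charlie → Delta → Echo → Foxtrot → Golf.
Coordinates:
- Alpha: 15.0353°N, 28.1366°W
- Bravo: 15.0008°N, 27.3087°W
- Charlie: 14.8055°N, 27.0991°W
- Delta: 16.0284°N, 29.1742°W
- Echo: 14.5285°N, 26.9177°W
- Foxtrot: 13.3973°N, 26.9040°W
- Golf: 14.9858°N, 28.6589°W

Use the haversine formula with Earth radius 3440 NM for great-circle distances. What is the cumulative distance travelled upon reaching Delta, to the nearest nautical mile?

Leg distances:
Alpha→Bravo: 48.1 NM  (cumulative 48.1 NM)
Bravo→Charlie: 16.9 NM  (cumulative 64.9 NM)
Charlie→Delta: 140.8 NM  (cumulative 205.7 NM)
Cumulative distance at Delta ≈ 206 NM.

206 NM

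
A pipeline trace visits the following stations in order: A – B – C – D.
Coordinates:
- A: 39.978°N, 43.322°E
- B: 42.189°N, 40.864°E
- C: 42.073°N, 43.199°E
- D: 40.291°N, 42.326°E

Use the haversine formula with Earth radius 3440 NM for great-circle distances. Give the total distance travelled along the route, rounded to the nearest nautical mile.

391 NM

Leg distances:
A→B: 173.2 NM  (cumulative 173.2 NM)
B→C: 104.2 NM  (cumulative 277.4 NM)
C→D: 114.0 NM  (cumulative 391.4 NM)
Total route length ≈ 391 NM.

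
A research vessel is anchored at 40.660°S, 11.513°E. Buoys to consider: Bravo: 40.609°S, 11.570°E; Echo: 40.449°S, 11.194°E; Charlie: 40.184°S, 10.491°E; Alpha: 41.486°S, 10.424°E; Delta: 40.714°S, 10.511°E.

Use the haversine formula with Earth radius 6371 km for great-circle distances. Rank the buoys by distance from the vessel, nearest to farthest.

Bravo, Echo, Delta, Charlie, Alpha

Distance from the vessel at 40.660°S, 11.513°E to each:
Bravo 40.609°S, 11.570°E: 7.4 km
Echo 40.449°S, 11.194°E: 35.7 km
Delta 40.714°S, 10.511°E: 84.7 km
Charlie 40.184°S, 10.491°E: 101.4 km
Alpha 41.486°S, 10.424°E: 129.5 km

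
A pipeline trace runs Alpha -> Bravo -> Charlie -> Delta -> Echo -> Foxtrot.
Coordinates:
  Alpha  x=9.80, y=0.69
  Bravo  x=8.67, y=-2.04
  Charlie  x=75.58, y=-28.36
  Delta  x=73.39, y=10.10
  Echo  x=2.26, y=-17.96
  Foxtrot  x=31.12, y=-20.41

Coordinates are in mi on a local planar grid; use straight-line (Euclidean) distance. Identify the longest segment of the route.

Delta–Echo

Leg distances:
Alpha→Bravo: 3.0 mi
Bravo→Charlie: 71.9 mi
Charlie→Delta: 38.5 mi
Delta→Echo: 76.5 mi
Echo→Foxtrot: 29.0 mi
The longest leg is Delta–Echo at 76.5 mi.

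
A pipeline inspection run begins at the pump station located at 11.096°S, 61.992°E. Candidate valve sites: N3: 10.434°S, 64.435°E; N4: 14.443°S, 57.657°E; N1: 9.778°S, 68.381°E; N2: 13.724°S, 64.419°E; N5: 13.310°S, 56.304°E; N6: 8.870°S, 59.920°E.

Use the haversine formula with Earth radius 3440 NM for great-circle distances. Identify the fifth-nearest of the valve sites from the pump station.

Distance to each, sorted:
N3: 149.5 NM
N6: 181.3 NM
N2: 212.5 NM
N4: 323.7 NM
N5: 359.3 NM
N1: 385.4 NM
The fifth-nearest is N5 at 359.3 NM.

N5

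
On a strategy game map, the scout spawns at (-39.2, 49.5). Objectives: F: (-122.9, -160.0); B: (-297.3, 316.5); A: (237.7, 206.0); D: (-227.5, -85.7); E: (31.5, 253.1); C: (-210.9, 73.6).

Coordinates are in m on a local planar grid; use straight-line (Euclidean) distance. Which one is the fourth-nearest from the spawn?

D

Distance to each, sorted:
C: 173.4 m
E: 215.5 m
F: 225.6 m
D: 231.8 m
A: 318.1 m
B: 371.4 m
The fourth-nearest is D at 231.8 m.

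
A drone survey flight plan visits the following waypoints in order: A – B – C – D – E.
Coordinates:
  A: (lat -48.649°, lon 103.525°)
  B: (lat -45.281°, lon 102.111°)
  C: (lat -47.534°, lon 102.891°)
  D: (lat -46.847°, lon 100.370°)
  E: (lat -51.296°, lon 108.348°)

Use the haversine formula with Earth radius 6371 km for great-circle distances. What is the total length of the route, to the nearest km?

1615 km

Leg distances:
A→B: 389.6 km  (cumulative 389.6 km)
B→C: 257.6 km  (cumulative 647.1 km)
C→D: 205.2 km  (cumulative 852.3 km)
D→E: 762.4 km  (cumulative 1614.8 km)
Total route length ≈ 1615 km.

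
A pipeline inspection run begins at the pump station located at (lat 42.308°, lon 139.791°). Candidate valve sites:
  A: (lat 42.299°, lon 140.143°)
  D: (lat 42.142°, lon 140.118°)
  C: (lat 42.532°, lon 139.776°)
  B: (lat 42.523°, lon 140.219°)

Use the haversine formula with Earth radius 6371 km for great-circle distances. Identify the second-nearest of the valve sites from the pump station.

A

Distances from the pump station ((lat 42.308°, lon 139.791°)):
C: 24.9 km
A: 29.0 km
D: 32.6 km
B: 42.5 km
The second-nearest is A at 29.0 km.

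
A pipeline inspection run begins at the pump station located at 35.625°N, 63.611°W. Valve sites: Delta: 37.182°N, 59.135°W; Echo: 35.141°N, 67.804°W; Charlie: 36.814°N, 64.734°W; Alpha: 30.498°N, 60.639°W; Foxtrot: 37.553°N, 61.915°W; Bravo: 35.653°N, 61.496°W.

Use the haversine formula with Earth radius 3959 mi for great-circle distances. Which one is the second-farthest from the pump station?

Distance to each, sorted:
Alpha: 393.8 mi
Delta: 271.1 mi
Echo: 238.6 mi
Foxtrot: 163.1 mi
Bravo: 118.8 mi
Charlie: 103.3 mi
The second-farthest is Delta at 271.1 mi.

Delta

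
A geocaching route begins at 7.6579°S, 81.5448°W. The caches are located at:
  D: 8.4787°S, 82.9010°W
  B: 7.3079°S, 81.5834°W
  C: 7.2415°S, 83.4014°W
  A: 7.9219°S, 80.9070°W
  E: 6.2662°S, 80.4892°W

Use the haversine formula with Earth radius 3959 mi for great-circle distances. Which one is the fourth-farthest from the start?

Distance to each, sorted:
C: 130.4 mi
E: 120.4 mi
D: 108.7 mi
A: 47.3 mi
B: 24.3 mi
The fourth-farthest is A at 47.3 mi.

A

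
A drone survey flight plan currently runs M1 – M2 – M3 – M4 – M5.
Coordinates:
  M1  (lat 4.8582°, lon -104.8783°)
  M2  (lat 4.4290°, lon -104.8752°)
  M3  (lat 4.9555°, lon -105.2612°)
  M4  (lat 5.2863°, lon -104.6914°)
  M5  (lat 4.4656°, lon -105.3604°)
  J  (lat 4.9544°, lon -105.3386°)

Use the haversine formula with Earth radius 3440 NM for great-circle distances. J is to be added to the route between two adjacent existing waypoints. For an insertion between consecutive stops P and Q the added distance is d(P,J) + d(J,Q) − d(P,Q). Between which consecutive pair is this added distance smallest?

between M2 and M3

Added distance for inserting J between each consecutive pair:
M1–M2: 44.4 NM
M2–M3: 7.5 NM
M3–M4: 8.7 NM
M4–M5: 9.4 NM
Smallest added distance is 7.5 NM, inserting between M2 and M3.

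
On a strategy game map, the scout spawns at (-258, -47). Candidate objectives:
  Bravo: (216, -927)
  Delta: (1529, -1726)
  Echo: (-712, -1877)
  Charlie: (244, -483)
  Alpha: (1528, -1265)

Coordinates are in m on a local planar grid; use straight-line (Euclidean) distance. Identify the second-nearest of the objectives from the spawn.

Bravo

Distance to each, sorted:
Charlie: 664.9 m
Bravo: 999.5 m
Echo: 1885.5 m
Alpha: 2161.8 m
Delta: 2452.0 m
The second-nearest is Bravo at 999.5 m.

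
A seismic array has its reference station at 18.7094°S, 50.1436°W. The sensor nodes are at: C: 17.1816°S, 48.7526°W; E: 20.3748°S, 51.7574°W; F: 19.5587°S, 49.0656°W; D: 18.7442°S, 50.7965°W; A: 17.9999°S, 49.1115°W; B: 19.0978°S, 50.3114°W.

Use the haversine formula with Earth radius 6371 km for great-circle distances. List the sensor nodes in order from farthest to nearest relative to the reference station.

E, C, F, A, D, B

Computing each great-circle distance from 18.7094°S, 50.1436°W:
E 20.3748°S, 51.7574°W: 250.8 km
C 17.1816°S, 48.7526°W: 224.7 km
F 19.5587°S, 49.0656°W: 147.5 km
A 17.9999°S, 49.1115°W: 134.5 km
D 18.7442°S, 50.7965°W: 68.9 km
B 19.0978°S, 50.3114°W: 46.7 km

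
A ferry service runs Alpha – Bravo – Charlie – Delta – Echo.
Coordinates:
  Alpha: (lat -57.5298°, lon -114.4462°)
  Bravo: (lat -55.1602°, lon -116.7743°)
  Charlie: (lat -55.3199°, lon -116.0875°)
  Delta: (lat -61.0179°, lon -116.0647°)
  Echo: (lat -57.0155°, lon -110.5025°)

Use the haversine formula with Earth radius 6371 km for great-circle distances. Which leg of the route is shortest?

Leg distances:
Alpha→Bravo: 300.0 km
Bravo→Charlie: 47.0 km
Charlie→Delta: 633.6 km
Delta→Echo: 546.8 km
The shortest leg is Bravo–Charlie at 47.0 km.

Bravo–Charlie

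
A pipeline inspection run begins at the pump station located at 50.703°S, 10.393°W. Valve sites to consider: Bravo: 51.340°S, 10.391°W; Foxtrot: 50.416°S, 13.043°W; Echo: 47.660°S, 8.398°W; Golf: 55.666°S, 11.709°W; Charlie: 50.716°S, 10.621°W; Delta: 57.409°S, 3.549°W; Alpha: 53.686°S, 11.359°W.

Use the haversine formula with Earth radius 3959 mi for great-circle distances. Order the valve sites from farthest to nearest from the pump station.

Distance from the pump station at 50.703°S, 10.393°W to each:
Delta 57.409°S, 3.549°W: 539.6 mi
Golf 55.666°S, 11.709°W: 347.2 mi
Echo 47.660°S, 8.398°W: 228.7 mi
Alpha 53.686°S, 11.359°W: 210.1 mi
Foxtrot 50.416°S, 13.043°W: 118.0 mi
Bravo 51.340°S, 10.391°W: 44.0 mi
Charlie 50.716°S, 10.621°W: 10.0 mi

Delta, Golf, Echo, Alpha, Foxtrot, Bravo, Charlie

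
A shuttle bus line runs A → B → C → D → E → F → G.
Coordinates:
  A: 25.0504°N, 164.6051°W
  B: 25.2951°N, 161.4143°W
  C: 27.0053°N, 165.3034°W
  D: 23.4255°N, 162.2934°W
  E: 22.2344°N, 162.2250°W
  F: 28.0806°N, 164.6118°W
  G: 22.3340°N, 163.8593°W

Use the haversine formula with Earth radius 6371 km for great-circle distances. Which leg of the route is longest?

E–F

Leg distances:
A→B: 322.2 km
B→C: 432.2 km
C→D: 500.1 km
D→E: 132.6 km
E→F: 693.0 km
F→G: 643.5 km
The longest leg is E–F at 693.0 km.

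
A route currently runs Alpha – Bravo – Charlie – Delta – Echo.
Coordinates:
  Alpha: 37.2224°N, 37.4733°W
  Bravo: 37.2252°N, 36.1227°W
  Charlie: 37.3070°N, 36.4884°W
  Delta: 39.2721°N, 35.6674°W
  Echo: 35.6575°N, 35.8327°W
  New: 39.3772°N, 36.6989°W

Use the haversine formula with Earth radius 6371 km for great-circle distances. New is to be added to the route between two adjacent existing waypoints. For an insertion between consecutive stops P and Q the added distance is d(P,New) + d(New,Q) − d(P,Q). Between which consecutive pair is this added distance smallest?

between Charlie and Delta

Added distance for inserting New between each consecutive pair:
Alpha–Bravo: 373.9 km
Bravo–Charlie: 441.8 km
Charlie–Delta: 90.5 km
Delta–Echo: 107.9 km
Smallest added distance is 90.5 km, inserting between Charlie and Delta.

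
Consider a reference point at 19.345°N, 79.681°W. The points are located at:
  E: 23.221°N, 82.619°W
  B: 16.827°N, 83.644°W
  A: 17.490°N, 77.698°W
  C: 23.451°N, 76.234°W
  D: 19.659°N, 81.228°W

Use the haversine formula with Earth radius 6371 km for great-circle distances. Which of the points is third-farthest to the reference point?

B

Distances from the reference point (19.345°N, 79.681°W):
C: 579.4 km
E: 527.6 km
B: 503.8 km
A: 293.8 km
D: 165.9 km
The third-farthest is B at 503.8 km.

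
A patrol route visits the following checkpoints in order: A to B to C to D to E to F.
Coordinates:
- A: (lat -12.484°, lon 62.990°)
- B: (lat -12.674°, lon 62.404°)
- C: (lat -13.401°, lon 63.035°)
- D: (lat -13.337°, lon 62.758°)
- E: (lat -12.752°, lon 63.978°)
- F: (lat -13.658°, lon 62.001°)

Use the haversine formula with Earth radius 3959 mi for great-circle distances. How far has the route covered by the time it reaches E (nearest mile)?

218 mi

Leg distances:
A→B: 41.6 mi  (cumulative 41.6 mi)
B→C: 65.8 mi  (cumulative 107.4 mi)
C→D: 19.1 mi  (cumulative 126.6 mi)
D→E: 91.5 mi  (cumulative 218.1 mi)
Cumulative distance at E ≈ 218 mi.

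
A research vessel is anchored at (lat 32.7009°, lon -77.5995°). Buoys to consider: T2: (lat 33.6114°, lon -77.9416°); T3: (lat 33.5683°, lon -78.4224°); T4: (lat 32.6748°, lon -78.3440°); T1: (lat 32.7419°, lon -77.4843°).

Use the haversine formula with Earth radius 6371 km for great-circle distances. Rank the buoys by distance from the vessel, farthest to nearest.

Computing each great-circle distance from (lat 32.7009°, lon -77.5995°):
T3 (lat 33.5683°, lon -78.4224°): 123.2 km
T2 (lat 33.6114°, lon -77.9416°): 106.1 km
T4 (lat 32.6748°, lon -78.3440°): 69.7 km
T1 (lat 32.7419°, lon -77.4843°): 11.7 km

T3, T2, T4, T1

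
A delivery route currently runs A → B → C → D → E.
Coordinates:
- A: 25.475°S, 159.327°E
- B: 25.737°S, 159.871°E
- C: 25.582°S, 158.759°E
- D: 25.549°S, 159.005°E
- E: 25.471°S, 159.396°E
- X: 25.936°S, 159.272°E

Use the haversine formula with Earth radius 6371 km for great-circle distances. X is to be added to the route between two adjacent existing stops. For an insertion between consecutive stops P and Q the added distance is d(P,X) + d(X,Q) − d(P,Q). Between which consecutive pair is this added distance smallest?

Added distance for inserting X between each consecutive pair:
A–B: 53.6 km
B–C: 15.8 km
C–D: 90.4 km
D–E: 63.7 km
Smallest added distance is 15.8 km, inserting between B and C.

between B and C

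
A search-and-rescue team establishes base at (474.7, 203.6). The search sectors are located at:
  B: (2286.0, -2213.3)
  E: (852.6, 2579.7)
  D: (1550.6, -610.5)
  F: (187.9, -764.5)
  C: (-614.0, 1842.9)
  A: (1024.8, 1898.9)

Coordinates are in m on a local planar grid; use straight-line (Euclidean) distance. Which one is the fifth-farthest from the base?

D

Distance to each, sorted:
B: 3020.3 m
E: 2406.0 m
C: 1967.9 m
A: 1782.3 m
D: 1349.2 m
F: 1009.7 m
The fifth-farthest is D at 1349.2 m.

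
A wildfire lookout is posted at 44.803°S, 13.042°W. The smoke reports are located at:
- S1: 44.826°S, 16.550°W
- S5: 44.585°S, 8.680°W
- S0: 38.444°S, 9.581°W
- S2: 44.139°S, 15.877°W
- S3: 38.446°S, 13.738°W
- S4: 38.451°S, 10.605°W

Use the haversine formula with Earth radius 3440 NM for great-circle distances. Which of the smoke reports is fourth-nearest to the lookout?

Distance to each, sorted:
S2: 127.8 NM
S1: 149.4 NM
S5: 186.6 NM
S3: 382.9 NM
S4: 396.7 NM
S0: 412.1 NM
The fourth-nearest is S3 at 382.9 NM.

S3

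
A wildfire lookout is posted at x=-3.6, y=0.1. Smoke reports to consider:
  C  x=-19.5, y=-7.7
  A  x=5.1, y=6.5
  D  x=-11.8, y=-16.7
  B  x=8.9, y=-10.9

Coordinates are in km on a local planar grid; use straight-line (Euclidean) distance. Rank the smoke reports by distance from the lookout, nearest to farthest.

A, B, C, D

Distance from the lookout at x=-3.6, y=0.1 to each:
A x=5.1, y=6.5: 10.8 km
B x=8.9, y=-10.9: 16.7 km
C x=-19.5, y=-7.7: 17.7 km
D x=-11.8, y=-16.7: 18.7 km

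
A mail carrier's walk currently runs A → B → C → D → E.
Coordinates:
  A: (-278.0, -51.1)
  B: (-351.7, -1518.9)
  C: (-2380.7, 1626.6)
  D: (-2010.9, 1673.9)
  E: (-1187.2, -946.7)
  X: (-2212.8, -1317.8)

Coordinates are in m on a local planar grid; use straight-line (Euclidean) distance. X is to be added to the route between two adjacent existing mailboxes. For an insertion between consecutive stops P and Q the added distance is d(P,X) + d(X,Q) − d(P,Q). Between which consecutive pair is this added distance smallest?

Added distance for inserting X between each consecutive pair:
A–B: 2714.9 m
B–C: 1078.0 m
C–D: 5574.9 m
D–E: 1342.2 m
Smallest added distance is 1078.0 m, inserting between B and C.

between B and C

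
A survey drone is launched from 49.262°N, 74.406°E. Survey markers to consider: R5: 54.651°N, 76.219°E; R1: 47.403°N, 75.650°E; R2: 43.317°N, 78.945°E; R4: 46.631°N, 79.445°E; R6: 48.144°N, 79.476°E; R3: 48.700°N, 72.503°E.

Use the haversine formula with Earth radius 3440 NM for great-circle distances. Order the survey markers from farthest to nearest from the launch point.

Computing each great-circle distance from 49.262°N, 74.406°E:
R2 43.317°N, 78.945°E: 403.4 NM
R5 54.651°N, 76.219°E: 330.4 NM
R4 46.631°N, 79.445°E: 256.8 NM
R6 48.144°N, 79.476°E: 211.8 NM
R1 47.403°N, 75.650°E: 122.2 NM
R3 48.700°N, 72.503°E: 82.2 NM

R2, R5, R4, R6, R1, R3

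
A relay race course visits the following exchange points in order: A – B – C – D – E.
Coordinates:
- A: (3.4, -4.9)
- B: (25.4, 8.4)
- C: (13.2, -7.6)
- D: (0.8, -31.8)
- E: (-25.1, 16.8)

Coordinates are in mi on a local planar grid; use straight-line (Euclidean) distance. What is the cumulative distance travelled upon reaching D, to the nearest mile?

73 mi

Leg distances:
A→B: 25.7 mi  (cumulative 25.7 mi)
B→C: 20.1 mi  (cumulative 45.8 mi)
C→D: 27.2 mi  (cumulative 73.0 mi)
Cumulative distance at D ≈ 73 mi.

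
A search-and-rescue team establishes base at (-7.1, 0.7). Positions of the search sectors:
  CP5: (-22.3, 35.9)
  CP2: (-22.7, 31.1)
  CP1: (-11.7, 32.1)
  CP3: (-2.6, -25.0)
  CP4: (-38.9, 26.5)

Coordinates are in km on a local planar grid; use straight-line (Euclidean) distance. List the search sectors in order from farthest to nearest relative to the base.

CP4, CP5, CP2, CP1, CP3

Distance from the base at (-7.1, 0.7) to each:
CP4 (-38.9, 26.5): 40.9 km
CP5 (-22.3, 35.9): 38.3 km
CP2 (-22.7, 31.1): 34.2 km
CP1 (-11.7, 32.1): 31.7 km
CP3 (-2.6, -25.0): 26.1 km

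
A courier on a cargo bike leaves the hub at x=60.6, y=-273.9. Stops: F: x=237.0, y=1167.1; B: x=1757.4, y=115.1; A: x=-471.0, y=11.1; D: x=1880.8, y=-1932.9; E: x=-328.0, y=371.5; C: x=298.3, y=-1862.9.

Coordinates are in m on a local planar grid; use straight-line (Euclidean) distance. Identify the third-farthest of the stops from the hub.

C

Distances from the hub (x=60.6, y=-273.9):
D: 2462.8 m
B: 1740.8 m
C: 1606.7 m
F: 1451.8 m
E: 753.4 m
A: 603.2 m
The third-farthest is C at 1606.7 m.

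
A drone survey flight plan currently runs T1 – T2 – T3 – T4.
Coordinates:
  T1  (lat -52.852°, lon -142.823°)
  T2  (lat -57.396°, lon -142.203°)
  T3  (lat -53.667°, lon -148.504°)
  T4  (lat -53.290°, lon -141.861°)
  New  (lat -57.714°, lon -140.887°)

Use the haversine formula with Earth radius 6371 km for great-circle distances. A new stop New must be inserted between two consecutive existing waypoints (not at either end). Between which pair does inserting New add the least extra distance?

between T1 and T2

Added distance for inserting New between each consecutive pair:
T1–T2: 133.6 km
T2–T3: 168.2 km
T3–T4: 709.6 km
Smallest added distance is 133.6 km, inserting between T1 and T2.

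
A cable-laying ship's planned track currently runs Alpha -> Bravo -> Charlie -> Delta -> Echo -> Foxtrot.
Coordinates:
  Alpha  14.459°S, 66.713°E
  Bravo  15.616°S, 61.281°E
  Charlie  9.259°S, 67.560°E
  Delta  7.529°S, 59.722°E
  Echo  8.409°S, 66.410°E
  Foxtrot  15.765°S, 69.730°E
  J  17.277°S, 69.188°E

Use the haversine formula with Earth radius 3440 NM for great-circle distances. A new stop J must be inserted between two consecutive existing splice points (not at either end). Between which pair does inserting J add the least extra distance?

Added distance for inserting J between each consecutive pair:
Alpha–Bravo: 365.0 NM
Bravo–Charlie: 426.6 NM
Charlie–Delta: 819.8 NM
Delta–Echo: 961.6 NM
Echo–Foxtrot: 170.0 NM
Smallest added distance is 170.0 NM, inserting between Echo and Foxtrot.

between Echo and Foxtrot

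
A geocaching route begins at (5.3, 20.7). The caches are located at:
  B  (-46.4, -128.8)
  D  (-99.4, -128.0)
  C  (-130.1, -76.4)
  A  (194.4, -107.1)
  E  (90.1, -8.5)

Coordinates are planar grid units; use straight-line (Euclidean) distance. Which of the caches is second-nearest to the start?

Distance to each, sorted:
E: 89.7
B: 158.2
C: 166.6
D: 181.9
A: 228.2
The second-nearest is B at 158.2.

B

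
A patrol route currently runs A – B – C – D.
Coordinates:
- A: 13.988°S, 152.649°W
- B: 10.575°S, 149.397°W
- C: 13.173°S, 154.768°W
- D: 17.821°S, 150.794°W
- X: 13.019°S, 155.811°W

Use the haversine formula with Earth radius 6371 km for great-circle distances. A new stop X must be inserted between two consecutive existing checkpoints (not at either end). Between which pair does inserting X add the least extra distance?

Added distance for inserting X between each consecutive pair:
A–B: 589.1 km
B–C: 211.5 km
C–D: 202.4 km
Smallest added distance is 202.4 km, inserting between C and D.

between C and D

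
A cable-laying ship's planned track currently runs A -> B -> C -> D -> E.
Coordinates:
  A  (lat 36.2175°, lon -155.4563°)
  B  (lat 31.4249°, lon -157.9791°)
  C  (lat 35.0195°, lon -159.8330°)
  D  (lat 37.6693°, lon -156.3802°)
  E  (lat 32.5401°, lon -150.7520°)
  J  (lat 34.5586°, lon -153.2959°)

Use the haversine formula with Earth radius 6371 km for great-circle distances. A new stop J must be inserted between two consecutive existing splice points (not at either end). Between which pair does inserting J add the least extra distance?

between D and E

Added distance for inserting J between each consecutive pair:
A–B: 246.1 km
B–C: 722.4 km
C–D: 615.1 km
D–E: 2.5 km
Smallest added distance is 2.5 km, inserting between D and E.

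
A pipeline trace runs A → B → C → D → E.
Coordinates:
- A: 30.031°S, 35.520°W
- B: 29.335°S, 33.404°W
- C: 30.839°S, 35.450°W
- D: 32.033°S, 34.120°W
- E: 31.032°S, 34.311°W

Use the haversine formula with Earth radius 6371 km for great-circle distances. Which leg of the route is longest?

Leg distances:
A→B: 218.6 km
B→C: 258.3 km
C→D: 183.2 km
D→E: 112.8 km
The longest leg is B–C at 258.3 km.

B–C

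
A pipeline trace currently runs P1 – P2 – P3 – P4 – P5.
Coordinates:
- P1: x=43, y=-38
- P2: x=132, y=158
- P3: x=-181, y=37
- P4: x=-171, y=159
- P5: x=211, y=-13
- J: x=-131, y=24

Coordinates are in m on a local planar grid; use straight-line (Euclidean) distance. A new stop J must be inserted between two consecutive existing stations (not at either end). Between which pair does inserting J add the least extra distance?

Added distance for inserting J between each consecutive pair:
P1–P2: 264.6 m
P2–P3: 11.3 m
P3–P4: 70.1 m
P4–P5: 65.9 m
Smallest added distance is 11.3 m, inserting between P2 and P3.

between P2 and P3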